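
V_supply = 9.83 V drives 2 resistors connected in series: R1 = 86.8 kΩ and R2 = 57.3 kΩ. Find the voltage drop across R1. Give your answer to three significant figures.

V ≈ 5.92 V

Total series resistance ΣR = 86.8 + 57.3 = 144.1 kΩ.
By the voltage-divider rule, V = 9.83 × 86.80/144.1 = 5.921 V.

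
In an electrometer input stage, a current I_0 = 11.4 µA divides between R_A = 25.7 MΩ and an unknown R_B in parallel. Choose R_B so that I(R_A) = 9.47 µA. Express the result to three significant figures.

In a two-way split, I_A/I_0 = R_B/(R_A + R_B).
9.47/11.4 = R_B/(R_A + R_B) → R_B = R_A · (0.8307)/(1 − 0.8307) = 25.7 × 4.907 = 126.1 MΩ.

R_B ≈ 126 MΩ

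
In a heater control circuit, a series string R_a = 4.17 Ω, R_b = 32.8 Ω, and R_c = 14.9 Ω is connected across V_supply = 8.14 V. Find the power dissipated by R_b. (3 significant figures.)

P ≈ 0.808 W

ΣR = 51.87 Ω → I = 8.14/51.87 = 0.1569 A.
V(R_b) = I·R = 5.147 V; P = V·I = 5.147 × 0.1569 = 0.8078 W.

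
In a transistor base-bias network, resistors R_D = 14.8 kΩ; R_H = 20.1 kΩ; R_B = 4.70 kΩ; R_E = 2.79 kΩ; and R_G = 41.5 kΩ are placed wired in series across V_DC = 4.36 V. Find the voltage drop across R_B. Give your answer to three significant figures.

V ≈ 0.244 V

Series total: ΣR = 14.8 + 20.1 + 4.70 + 2.79 + 41.5 = 83.89 kΩ.
V = V_DC · R/ΣR = 4.36 × 0.05603 = 0.2443 V.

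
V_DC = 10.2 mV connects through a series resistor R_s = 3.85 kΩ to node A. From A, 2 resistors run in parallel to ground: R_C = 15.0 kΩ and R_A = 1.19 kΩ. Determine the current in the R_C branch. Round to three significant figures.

Parallel bank: R_p = 1/(1/15.0 + 1/1.19) = 1.103 kΩ.
V_A by voltage divider: V_A = 10.2 × 1.103/(3.85 + 1.103) = 2.271 mV.
I(R_C) = V_A / R_C = 2.271/15.0 = 0.1514 µA.

I ≈ 0.151 µA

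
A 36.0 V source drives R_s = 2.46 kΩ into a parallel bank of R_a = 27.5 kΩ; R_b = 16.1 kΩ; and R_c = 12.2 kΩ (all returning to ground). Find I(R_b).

I ≈ 1.55 mA

Parallel bank: R_p = 1/(1/27.5 + 1/16.1 + 1/12.2) = 5.542 kΩ.
V_A = 36.0 × 5.542/8.002 = 24.93 V.
I(R_b) = V_A / R_b = 24.93/16.1 = 1.549 mA.
(Equivalently: I_total = 4.499 mA, then current-divider fraction G_k/ΣG = 0.3442.)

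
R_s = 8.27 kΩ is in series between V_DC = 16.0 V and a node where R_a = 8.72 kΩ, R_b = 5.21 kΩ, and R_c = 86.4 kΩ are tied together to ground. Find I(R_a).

I ≈ 0.505 mA

Combine the parallel branches: R_p = (1/8.72 + 1/5.21 + 1/86.4)⁻¹ = 3.143 kΩ.
V_A by voltage divider: V_A = 16.0 × 3.143/(8.27 + 3.143) = 4.406 V.
I(R_a) = V_A / R_a = 4.406/8.72 = 0.5053 mA.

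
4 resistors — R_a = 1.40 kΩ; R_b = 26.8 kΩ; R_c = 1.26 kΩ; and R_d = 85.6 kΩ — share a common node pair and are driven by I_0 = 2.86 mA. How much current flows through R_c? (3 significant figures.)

ΣG = 1/1.40 + 1/26.8 + 1/1.26 + 1/85.6 = 1.557.
R_c takes the fraction G_k/ΣG = 0.7937/1.557 = 0.5098, so I = 2.86 × 0.5098 = 1.458 mA.

I ≈ 1.46 mA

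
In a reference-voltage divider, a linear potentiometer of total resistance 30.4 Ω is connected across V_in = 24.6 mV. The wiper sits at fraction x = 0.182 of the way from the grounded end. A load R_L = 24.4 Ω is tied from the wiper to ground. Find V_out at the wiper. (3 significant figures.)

V_out ≈ 3.78 mV

Lower segment x·R_p = 5.533 Ω; upper segment (1−x)·R_p = 24.87 Ω.
R_L loads the lower segment: effective lower R = 4.510 Ω.
V_out = 24.6 × 4.510/(24.87 + 4.510) = 3.777 mV.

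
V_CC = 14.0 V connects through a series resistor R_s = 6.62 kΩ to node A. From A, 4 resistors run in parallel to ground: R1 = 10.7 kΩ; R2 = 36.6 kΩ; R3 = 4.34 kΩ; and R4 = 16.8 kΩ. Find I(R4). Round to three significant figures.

Combine the parallel branches: R_p = (1/10.7 + 1/36.6 + 1/4.34 + 1/16.8)⁻¹ = 2.435 kΩ.
Node voltage V_A = V_CC · R_p/(R_s + R_p) = 14.0 × 0.2689 = 3.764 V.
I(R4) = V_A / R4 = 3.764/16.8 = 0.2241 mA.

I ≈ 0.224 mA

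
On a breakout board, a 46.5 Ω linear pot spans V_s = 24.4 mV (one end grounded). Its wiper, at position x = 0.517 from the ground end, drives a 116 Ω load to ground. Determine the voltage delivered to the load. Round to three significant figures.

Lower segment x·R_p = 24.04 Ω; upper segment (1−x)·R_p = 22.46 Ω.
Lower segment in parallel with the load: 24.04 ‖ 116 = 19.91 Ω.
V_out = 24.4 × 19.91/(22.46 + 19.91) = 11.47 mV.

V_out ≈ 11.5 mV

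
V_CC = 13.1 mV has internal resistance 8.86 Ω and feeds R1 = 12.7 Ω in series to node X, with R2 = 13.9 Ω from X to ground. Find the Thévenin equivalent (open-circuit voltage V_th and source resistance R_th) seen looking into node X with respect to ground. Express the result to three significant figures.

V_th ≈ 5.14 mV, R_th ≈ 8.45 Ω

R1' = 8.86 + 12.7 = 21.56 Ω (source resistance + R1).
Open-circuit (no load on X): V_th = V_CC · R2/(R1' + R2) = 13.1 × 13.9/(21.56 + 13.9) = 5.135 mV.
Zeroing V_CC shorts the top of R1' to ground, so R_th = R1' ‖ R2 = 8.451 Ω.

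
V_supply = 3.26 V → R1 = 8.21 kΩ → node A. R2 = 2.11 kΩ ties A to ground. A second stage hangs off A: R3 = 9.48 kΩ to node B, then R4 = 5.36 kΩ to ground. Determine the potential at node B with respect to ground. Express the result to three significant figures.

V_B ≈ 0.216 V

Node A sees R2 in parallel with the series input of stage 2, R3 + R4 = 14.84 kΩ.
R2 ‖ (R3+R4) = 1.847 kΩ.
So V_A = 3.26 × 0.1837 = 0.5988 V.
Then the unloaded second divider: V_B = V_A × R4/(R3+R4) = 0.5988 × 0.3612 = 0.2163 V.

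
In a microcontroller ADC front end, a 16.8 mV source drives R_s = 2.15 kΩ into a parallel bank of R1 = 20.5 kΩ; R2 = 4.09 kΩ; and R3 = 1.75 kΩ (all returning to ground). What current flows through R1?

Equivalent of the parallel group: R_p = 1.156 kΩ.
V_A = 16.8 × 1.156/3.306 = 5.876 mV.
I(R1) = V_A / R1 = 5.876/20.5 = 0.2866 µA.
(Equivalently: I_total = 5.081 µA, then current-divider fraction G_k/ΣG = 0.05641.)

I ≈ 0.287 µA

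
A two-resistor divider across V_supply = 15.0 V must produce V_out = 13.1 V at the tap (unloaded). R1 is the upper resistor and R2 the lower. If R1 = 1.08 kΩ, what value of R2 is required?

R2 ≈ 7.45 kΩ

The divider ratio is R2/(R1+R2) = 13.1/15.0 = 0.8733.
Rearranging, R2 = R1·k/(1−k) = 1.08 × 6.895 = 7.446 kΩ.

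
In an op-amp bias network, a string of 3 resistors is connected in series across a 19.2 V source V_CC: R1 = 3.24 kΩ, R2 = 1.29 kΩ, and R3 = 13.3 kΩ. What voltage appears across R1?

Series total: ΣR = 3.24 + 1.29 + 13.3 = 17.83 kΩ.
By the voltage-divider rule, V = 19.2 × 3.240/17.83 = 3.489 V.

V ≈ 3.49 V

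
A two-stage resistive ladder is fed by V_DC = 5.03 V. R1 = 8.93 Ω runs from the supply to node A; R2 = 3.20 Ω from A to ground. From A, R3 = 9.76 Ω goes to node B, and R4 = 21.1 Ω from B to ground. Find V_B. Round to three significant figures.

The second stage (R3 + R4 = 30.86 Ω) loads node A in parallel with R2.
Effective lower resistance at A: R2 ‖ 30.86 = 2.899 Ω.
First divider: V_A = V_DC · 2.899/(8.93 + 2.899) = 1.233 V.
V_B = V_A × 0.6837 = 0.8429 V.

V_B ≈ 0.843 V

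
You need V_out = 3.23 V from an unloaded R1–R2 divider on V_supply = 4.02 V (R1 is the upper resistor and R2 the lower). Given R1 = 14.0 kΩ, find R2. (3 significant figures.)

V_out/V_supply = R2/(R1+R2) = 0.8035.
R2 = R1 · 0.8035/(1 − 0.8035) = 57.24 kΩ.

R2 ≈ 57.2 kΩ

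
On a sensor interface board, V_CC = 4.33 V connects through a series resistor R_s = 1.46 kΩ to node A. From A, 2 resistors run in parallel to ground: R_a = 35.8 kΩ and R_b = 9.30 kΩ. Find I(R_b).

I ≈ 0.389 mA

Equivalent of the parallel group: R_p = 7.382 kΩ.
V_A = 4.33 × 7.382/8.842 = 3.615 V.
Branch current I = V_A/R_b = 3.615/9.30 = 0.3887 mA.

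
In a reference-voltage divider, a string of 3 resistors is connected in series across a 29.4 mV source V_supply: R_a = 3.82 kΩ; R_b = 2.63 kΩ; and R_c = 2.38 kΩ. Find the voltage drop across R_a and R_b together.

V ≈ 21.5 mV

Series total: ΣR = 3.82 + 2.63 + 2.38 = 8.830 kΩ.
R_{R_a..R_b} = 3.82 + 2.63 = 6.450 kΩ.
By the voltage-divider rule, V = 29.4 × 6.450/8.830 = 21.48 mV.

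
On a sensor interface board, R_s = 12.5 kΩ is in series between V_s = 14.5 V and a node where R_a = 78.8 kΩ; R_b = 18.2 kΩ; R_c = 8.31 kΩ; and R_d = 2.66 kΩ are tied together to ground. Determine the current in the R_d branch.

I ≈ 0.677 mA

Combine the parallel branches: R_p = (1/78.8 + 1/18.2 + 1/8.31 + 1/2.66)⁻¹ = 1.773 kΩ.
Node voltage V_A = V_s · R_p/(R_s + R_p) = 14.5 × 0.1242 = 1.801 V.
I(R_d) = V_A / R_d = 1.801/2.66 = 0.6773 mA.
(Equivalently: I_total = 1.016 mA, then current-divider fraction G_k/ΣG = 0.6667.)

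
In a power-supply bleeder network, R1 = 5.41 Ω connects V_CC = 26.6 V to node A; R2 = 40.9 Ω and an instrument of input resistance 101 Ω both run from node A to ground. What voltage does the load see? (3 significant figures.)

The load sits in parallel with R2, giving an effective lower resistance R2' = R2·R_L/(R2+R_L) = 29.11 Ω.
Voltage divider with the loaded lower leg: V_out = 26.6 × 29.11/(5.41 + 29.11) = 26.6 × 0.8433 = 22.43 V.

V_out ≈ 22.4 V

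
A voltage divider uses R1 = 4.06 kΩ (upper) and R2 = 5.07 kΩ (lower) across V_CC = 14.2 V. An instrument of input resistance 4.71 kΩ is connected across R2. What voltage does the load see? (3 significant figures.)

R2 ‖ R_L = (5.07 × 4.71)/(5.07 + 4.71) = 2.442 kΩ.
Voltage divider with the loaded lower leg: V_out = 14.2 × 2.442/(4.06 + 2.442) = 14.2 × 0.3755 = 5.333 V.

V_out ≈ 5.33 V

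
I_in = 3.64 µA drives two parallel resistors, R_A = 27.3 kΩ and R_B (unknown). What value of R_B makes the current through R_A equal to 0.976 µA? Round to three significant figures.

Two-branch current divider: I_A = I_in · R_B/(R_A + R_B).
With f = 0.2681, R_B = R_A · f/(1−f) = 27.3 × 0.3664 = 10.00 kΩ.

R_B ≈ 10.0 kΩ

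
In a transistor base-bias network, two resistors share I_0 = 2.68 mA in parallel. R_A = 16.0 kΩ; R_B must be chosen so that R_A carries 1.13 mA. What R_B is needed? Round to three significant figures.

The fraction through R_A equals R_B/(R_A+R_B).
1.13/2.68 = R_B/(R_A + R_B) → R_B = R_A · (0.4216)/(1 − 0.4216) = 16.0 × 0.7290 = 11.66 kΩ.

R_B ≈ 11.7 kΩ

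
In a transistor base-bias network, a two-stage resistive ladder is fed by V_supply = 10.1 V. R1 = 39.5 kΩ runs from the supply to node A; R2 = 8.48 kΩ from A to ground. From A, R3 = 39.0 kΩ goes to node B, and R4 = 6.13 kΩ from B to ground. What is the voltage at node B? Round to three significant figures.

V_B ≈ 0.210 V

Looking into the second stage from A: R3 + R4 = 45.13 kΩ appears in parallel with R2.
Effective lower resistance at A: R2 ‖ 45.13 = 7.139 kΩ.
V_A = 10.1 × 7.139/(39.5 + 7.139) = 1.546 V.
V_B = V_A × 0.1358 = 0.2100 V.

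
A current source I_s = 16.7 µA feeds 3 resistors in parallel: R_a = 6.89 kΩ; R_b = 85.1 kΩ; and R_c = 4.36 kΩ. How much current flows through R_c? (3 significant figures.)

ΣG = 1/6.89 + 1/85.1 + 1/4.36 = 0.3862.
R_c takes the fraction G_k/ΣG = 0.2294/0.3862 = 0.5938, so I = 16.7 × 0.5938 = 9.917 µA.

I ≈ 9.92 µA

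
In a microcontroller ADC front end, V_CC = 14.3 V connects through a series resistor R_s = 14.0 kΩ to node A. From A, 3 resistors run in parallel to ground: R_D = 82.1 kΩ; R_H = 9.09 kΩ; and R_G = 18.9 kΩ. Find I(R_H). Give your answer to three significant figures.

Combine the parallel branches: R_p = (1/82.1 + 1/9.09 + 1/18.9)⁻¹ = 5.711 kΩ.
V_A = 14.3 × 5.711/19.71 = 4.143 V.
Branch current I = V_A/R_H = 4.143/9.09 = 0.4558 mA.
(Check via current divider: I_total = 0.7255 mA; share G_k/ΣG = 0.6283 → same result.)

I ≈ 0.456 mA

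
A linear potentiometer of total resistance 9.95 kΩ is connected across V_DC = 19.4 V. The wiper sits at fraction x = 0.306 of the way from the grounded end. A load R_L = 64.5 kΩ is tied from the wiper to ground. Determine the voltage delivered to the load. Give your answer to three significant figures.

Split the track: R_lower = x·R_p = 3.045 kΩ, R_upper = (1−x)·R_p = 6.905 kΩ.
R_L loads the lower segment: effective lower R = 2.907 kΩ.
V_out = 19.4 × 2.907/(6.905 + 2.907) = 5.748 V.

V_out ≈ 5.75 V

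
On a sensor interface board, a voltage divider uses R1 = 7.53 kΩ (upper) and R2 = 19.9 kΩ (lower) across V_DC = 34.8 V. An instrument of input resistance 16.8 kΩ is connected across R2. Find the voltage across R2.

V_out ≈ 19.1 V

First combine the lower leg with the load: R2 ‖ R_L = 9.110 kΩ.
Voltage divider with the loaded lower leg: V_out = 34.8 × 9.110/(7.53 + 9.110) = 34.8 × 0.5475 = 19.05 V.
(Unloaded it would be 25.2 V; the load pulls it down.)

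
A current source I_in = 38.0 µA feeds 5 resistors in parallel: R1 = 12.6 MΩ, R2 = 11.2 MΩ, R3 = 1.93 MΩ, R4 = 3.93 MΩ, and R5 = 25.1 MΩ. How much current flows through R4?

Conductances: ΣG = 1/12.6 + 1/11.2 + 1/1.93 + 1/3.93 + 1/25.1 = 0.9811 (1/MΩ).
By the current-divider rule, I = I_in · G_k/ΣG = 38.0 × 0.2594 = 9.856 µA.

I ≈ 9.86 µA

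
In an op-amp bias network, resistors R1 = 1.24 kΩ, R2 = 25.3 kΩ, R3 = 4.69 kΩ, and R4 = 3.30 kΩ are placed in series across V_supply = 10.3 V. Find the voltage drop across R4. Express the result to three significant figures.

V ≈ 0.984 V

Series total: ΣR = 1.24 + 25.3 + 4.69 + 3.30 = 34.53 kΩ.
V = V_supply · R/ΣR = 10.3 × 0.09557 = 0.9844 V.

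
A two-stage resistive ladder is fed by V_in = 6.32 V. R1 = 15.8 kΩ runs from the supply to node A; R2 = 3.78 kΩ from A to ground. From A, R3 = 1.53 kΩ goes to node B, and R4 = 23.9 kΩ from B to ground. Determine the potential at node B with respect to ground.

V_B ≈ 1.02 V

Looking into the second stage from A: R3 + R4 = 25.43 kΩ appears in parallel with R2.
Effective lower resistance at A: R2 ‖ 25.43 = 3.291 kΩ.
First divider: V_A = V_in · 3.291/(15.8 + 3.291) = 1.089 V.
Then the unloaded second divider: V_B = V_A × R4/(R3+R4) = 1.089 × 0.9398 = 1.024 V.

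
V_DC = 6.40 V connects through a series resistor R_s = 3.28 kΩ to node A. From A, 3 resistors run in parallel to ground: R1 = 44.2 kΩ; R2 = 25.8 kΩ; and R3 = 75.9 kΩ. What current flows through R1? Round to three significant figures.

Parallel bank: R_p = 1/(1/44.2 + 1/25.8 + 1/75.9) = 13.41 kΩ.
V_A = 6.40 × 13.41/16.69 = 5.142 V.
I(R1) = V_A / R1 = 5.142/44.2 = 0.1163 mA.
(Check via current divider: I_total = 0.3834 mA; share G_k/ΣG = 0.3034 → same result.)

I ≈ 0.116 mA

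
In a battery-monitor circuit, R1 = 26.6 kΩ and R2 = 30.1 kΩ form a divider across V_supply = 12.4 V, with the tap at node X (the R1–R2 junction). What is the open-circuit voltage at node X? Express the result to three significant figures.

V_th ≈ 6.58 V

V_th is the unloaded tap voltage: V_supply · R2/(R1+R2) = 12.4 × 0.5309 = 6.583 V.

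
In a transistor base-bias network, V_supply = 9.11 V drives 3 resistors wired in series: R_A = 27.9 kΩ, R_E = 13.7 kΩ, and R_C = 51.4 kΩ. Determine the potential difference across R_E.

V ≈ 1.34 V

Series total: ΣR = 27.9 + 13.7 + 51.4 = 93.00 kΩ.
V = V_supply · R/ΣR = 9.11 × 0.1473 = 1.342 V.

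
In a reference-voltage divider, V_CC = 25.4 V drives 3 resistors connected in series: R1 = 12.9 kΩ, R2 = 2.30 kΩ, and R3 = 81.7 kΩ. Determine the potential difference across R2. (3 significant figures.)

V ≈ 0.603 V

Series total: ΣR = 12.9 + 2.30 + 81.7 = 96.90 kΩ.
Voltage divider: V = V_CC · (2.300 / 96.90) = 25.4 × 0.02374 = 0.6029 V.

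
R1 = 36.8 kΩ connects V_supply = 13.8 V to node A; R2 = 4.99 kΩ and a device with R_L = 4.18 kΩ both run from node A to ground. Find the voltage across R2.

R2 ‖ R_L = (4.99 × 4.18)/(4.99 + 4.18) = 2.275 kΩ.
Then V_out = V_supply · R2'/(R1 + R2') = 13.8 × 2.275/39.07 = 0.8033 V.

V_out ≈ 0.803 V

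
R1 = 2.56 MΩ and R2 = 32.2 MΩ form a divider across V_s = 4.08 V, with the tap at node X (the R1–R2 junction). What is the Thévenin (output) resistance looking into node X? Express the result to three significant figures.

With V_s suppressed (replaced by a short), R_th = R1 ‖ R2 = (2.560 × 32.2)/(2.560 + 32.2) = 2.371 MΩ.

R_th ≈ 2.37 MΩ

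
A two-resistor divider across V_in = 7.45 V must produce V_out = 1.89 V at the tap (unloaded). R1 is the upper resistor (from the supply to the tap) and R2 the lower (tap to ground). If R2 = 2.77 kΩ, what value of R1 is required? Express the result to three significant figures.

R1 ≈ 8.15 kΩ

V_out/V_in = R2/(R1+R2) = 0.2537.
Rearranging, R1 = R2·(1−k)/k = 2.77 × 2.942 = 8.149 kΩ.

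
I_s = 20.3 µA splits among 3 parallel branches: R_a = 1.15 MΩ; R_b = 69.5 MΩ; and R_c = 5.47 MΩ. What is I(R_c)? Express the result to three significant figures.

Total conductance ΣG = 1/1.15 + 1/69.5 + 1/5.47 = 1.067 (units of 1/MΩ).
By the current-divider rule, I = I_s · G_k/ΣG = 20.3 × 0.1714 = 3.479 µA.

I ≈ 3.48 µA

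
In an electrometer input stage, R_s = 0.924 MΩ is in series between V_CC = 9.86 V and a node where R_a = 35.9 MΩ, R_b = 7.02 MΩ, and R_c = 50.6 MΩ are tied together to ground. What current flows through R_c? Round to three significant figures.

Combine the parallel branches: R_p = (1/35.9 + 1/7.02 + 1/50.6)⁻¹ = 5.261 MΩ.
Node voltage V_A = V_CC · R_p/(R_s + R_p) = 9.86 × 0.8506 = 8.387 V.
Branch current I = V_A/R_c = 8.387/50.6 = 0.1658 µA.
(Equivalently: I_total = 1.594 µA, then current-divider fraction G_k/ΣG = 0.1040.)

I ≈ 0.166 µA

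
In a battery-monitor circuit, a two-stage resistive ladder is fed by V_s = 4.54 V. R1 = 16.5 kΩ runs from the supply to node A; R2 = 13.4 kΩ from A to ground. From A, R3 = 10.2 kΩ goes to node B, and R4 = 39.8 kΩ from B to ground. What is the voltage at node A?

Node A sees R2 in parallel with the series input of stage 2, R3 + R4 = 50.00 kΩ.
Effective lower resistance at A: R2 ‖ 50.00 = 10.57 kΩ.
So V_A = 4.54 × 0.3904 = 1.773 V.

V_A ≈ 1.77 V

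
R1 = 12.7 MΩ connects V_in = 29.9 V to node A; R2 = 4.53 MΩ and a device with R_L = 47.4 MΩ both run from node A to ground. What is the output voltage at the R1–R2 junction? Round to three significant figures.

R2 ‖ R_L = (4.53 × 47.4)/(4.53 + 47.4) = 4.135 MΩ.
Voltage divider with the loaded lower leg: V_out = 29.9 × 4.135/(12.7 + 4.135) = 29.9 × 0.2456 = 7.344 V.
(Unloaded it would be 7.86 V; the load pulls it down.)

V_out ≈ 7.34 V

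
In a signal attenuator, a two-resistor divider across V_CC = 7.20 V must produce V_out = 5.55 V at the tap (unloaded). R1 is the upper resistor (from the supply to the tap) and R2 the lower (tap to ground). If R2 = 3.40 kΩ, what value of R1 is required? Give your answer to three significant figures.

The divider ratio is R2/(R1+R2) = 5.55/7.20 = 0.7708.
R1 = R2·(1/k − 1) = 3.40 × 0.2973 = 1.011 kΩ.

R1 ≈ 1.01 kΩ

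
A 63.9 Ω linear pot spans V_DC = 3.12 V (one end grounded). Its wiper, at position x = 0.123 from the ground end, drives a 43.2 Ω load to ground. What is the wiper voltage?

V_out ≈ 0.331 V

Split the track: R_lower = x·R_p = 7.860 Ω, R_upper = (1−x)·R_p = 56.04 Ω.
R_L loads the lower segment: effective lower R = 6.650 Ω.
Then V_out = V_DC · 6.650/(56.04 + 6.650) = 0.3310 V.
(Unloaded: V_out = x·V_DC = 0.384 V.)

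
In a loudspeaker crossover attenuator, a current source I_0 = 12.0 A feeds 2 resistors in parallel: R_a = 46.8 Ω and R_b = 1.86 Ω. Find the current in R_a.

I ≈ 0.459 A

For two parallel branches, I_k = I_0 · (other R)/(sum of R).
I(R_a) = 12.0 × 1.86/(46.8 + 1.86) = 12.0 × 0.03822 = 0.4587 A.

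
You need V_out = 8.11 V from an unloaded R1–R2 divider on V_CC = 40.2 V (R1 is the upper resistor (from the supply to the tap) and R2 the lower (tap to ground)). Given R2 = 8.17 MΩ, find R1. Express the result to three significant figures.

Required fraction k = V_out/V_CC = 0.2017.
R1 = R2·(1/k − 1) = 8.17 × 3.957 = 32.33 MΩ.

R1 ≈ 32.3 MΩ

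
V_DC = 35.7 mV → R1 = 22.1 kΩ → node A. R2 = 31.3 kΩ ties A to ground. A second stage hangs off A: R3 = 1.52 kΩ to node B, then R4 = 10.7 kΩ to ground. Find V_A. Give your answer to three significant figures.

Node A sees R2 in parallel with the series input of stage 2, R3 + R4 = 12.22 kΩ.
Effective lower resistance at A: R2 ‖ 12.22 = 8.789 kΩ.
So V_A = 35.7 × 0.2845 = 10.16 mV.

V_A ≈ 10.2 mV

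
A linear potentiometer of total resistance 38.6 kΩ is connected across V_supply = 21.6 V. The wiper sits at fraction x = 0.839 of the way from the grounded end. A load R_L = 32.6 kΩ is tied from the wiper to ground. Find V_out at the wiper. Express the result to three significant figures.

V_out ≈ 15.6 V

Lower segment x·R_p = 32.39 kΩ; upper segment (1−x)·R_p = 6.215 kΩ.
R_L loads the lower segment: effective lower R = 16.25 kΩ.
V_out = 21.6 × 16.25/(6.215 + 16.25) = 15.62 V.
(Unloaded: V_out = x·V_supply = 18.1 V.)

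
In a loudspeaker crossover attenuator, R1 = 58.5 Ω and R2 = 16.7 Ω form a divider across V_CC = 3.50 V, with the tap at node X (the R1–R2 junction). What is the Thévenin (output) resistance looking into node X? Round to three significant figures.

Zeroing V_CC shorts the top of R1 to ground, so R_th = R1 ‖ R2 = 12.99 Ω.

R_th ≈ 13.0 Ω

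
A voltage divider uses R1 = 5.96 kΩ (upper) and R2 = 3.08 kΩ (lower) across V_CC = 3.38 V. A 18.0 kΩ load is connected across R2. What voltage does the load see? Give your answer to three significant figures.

R2 ‖ R_L = (3.08 × 18.0)/(3.08 + 18.0) = 2.630 kΩ.
Now apply the divider: V_out = 3.38 × 0.3062 = 1.035 V.

V_out ≈ 1.03 V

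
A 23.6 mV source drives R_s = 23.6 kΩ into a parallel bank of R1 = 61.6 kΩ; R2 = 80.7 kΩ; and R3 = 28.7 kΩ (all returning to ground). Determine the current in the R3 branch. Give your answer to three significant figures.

Equivalent of the parallel group: R_p = 15.76 kΩ.
V_A = 23.6 × 15.76/39.36 = 9.448 mV.
I(R3) = V_A / R3 = 9.448/28.7 = 0.3292 µA.
(Equivalently: I_total = 0.5997 µA, then current-divider fraction G_k/ΣG = 0.5490.)

I ≈ 0.329 µA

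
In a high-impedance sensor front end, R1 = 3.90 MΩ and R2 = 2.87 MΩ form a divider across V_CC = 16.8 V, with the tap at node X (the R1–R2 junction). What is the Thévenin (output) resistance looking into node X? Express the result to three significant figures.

R_th ≈ 1.65 MΩ

Zeroing V_CC shorts the top of R1 to ground, so R_th = R1 ‖ R2 = 1.653 MΩ.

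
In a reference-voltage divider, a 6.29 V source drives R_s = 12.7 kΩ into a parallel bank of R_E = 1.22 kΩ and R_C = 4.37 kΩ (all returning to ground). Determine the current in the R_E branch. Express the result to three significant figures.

Combine the parallel branches: R_p = (1/1.22 + 1/4.37)⁻¹ = 0.9537 kΩ.
Node voltage V_A = V_CC · R_p/(R_s + R_p) = 6.29 × 0.06985 = 0.4394 V.
I(R_E) = V_A / R_E = 0.4394/1.22 = 0.3601 mA.

I ≈ 0.360 mA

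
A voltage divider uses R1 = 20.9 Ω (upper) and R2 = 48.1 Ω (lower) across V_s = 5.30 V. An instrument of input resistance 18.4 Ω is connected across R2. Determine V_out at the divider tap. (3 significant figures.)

V_out ≈ 2.06 V

The load sits in parallel with R2, giving an effective lower resistance R2' = R2·R_L/(R2+R_L) = 13.31 Ω.
Voltage divider with the loaded lower leg: V_out = 5.30 × 13.31/(20.9 + 13.31) = 5.30 × 0.3890 = 2.062 V.
(Unloaded it would be 3.69 V; the load pulls it down.)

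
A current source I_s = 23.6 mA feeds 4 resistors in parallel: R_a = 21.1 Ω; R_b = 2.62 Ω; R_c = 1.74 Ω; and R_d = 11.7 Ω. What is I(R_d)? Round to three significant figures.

I ≈ 1.85 mA

ΣG = 1/21.1 + 1/2.62 + 1/1.74 + 1/11.7 = 1.089.
R_d takes the fraction G_k/ΣG = 0.08547/1.089 = 0.07847, so I = 23.6 × 0.07847 = 1.852 mA.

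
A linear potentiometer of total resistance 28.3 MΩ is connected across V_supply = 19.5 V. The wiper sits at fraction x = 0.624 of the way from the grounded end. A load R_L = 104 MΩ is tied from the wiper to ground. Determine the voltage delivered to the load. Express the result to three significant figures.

V_out ≈ 11.4 V

Lower segment x·R_p = 17.66 MΩ; upper segment (1−x)·R_p = 10.64 MΩ.
(x·R_p) ‖ R_L = 15.10 MΩ.
V_out = 19.5 × 15.10/(10.64 + 15.10) = 11.44 V.
(Unloaded: V_out = x·V_supply = 12.2 V.)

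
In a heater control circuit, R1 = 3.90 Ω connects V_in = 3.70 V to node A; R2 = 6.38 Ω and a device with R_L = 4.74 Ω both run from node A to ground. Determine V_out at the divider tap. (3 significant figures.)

V_out ≈ 1.52 V

The load sits in parallel with R2, giving an effective lower resistance R2' = R2·R_L/(R2+R_L) = 2.720 Ω.
Voltage divider with the loaded lower leg: V_out = 3.70 × 2.720/(3.90 + 2.720) = 3.70 × 0.4108 = 1.520 V.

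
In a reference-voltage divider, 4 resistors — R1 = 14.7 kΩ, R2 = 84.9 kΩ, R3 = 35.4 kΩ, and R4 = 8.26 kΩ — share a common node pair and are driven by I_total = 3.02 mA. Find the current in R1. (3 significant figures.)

Total conductance ΣG = 1/14.7 + 1/84.9 + 1/35.4 + 1/8.26 = 0.2291 (units of 1/kΩ).
Current divider: I(R1) = I_total · G_k/ΣG = 3.02 × (0.06803/0.2291) = 3.02 × 0.2969 = 0.8967 mA.

I ≈ 0.897 mA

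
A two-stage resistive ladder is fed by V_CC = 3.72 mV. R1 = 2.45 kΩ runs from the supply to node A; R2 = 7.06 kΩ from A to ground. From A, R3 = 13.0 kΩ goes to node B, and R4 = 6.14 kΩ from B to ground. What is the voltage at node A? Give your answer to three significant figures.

The second stage (R3 + R4 = 19.14 kΩ) loads node A in parallel with R2.
R2 ‖ (R3+R4) = 5.158 kΩ.
First divider: V_A = V_CC · 5.158/(2.45 + 5.158) = 2.522 mV.

V_A ≈ 2.52 mV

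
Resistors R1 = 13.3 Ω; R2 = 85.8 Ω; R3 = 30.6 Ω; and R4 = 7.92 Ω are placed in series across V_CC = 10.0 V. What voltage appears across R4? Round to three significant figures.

Total series resistance ΣR = 13.3 + 85.8 + 30.6 + 7.92 = 137.6 Ω.
V = V_CC · R/ΣR = 10.0 × 0.05755 = 0.5755 V.

V ≈ 0.575 V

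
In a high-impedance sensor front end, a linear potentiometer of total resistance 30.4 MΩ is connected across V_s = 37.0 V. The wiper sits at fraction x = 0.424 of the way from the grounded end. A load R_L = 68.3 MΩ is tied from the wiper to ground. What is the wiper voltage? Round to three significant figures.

V_out ≈ 14.1 V

Split the track: R_lower = x·R_p = 12.89 MΩ, R_upper = (1−x)·R_p = 17.51 MΩ.
Lower segment in parallel with the load: 12.89 ‖ 68.3 = 10.84 MΩ.
Loaded-divider output: V_out = 37.0 × 0.3824 = 14.15 V.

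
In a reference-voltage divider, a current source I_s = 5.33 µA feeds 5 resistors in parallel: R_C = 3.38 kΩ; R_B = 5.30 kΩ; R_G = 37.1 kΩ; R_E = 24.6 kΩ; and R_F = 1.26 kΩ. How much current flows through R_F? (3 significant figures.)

I ≈ 3.14 µA

Total conductance ΣG = 1/3.38 + 1/5.30 + 1/37.1 + 1/24.6 + 1/1.26 = 1.346 (units of 1/kΩ).
R_F takes the fraction G_k/ΣG = 0.7937/1.346 = 0.5897, so I = 5.33 × 0.5897 = 3.143 µA.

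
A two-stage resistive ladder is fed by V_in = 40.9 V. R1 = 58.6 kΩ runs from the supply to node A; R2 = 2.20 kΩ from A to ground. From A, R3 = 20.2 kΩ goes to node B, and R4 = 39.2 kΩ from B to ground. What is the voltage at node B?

The second stage (R3 + R4 = 59.40 kΩ) loads node A in parallel with R2.
R2 ‖ (R3+R4) = 2.121 kΩ.
V_A = 40.9 × 2.121/(58.6 + 2.121) = 1.429 V.
Stage 2 is unloaded, so V_B = V_A · R4/(R3+R4) = 1.429 × 39.2/59.40 = 0.9430 V.

V_B ≈ 0.943 V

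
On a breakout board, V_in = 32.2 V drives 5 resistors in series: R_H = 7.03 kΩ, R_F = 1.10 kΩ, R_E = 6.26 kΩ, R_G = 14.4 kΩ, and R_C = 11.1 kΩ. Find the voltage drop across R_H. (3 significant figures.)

V ≈ 5.67 V

Series total: ΣR = 7.03 + 1.10 + 6.26 + 14.4 + 11.1 = 39.89 kΩ.
V = V_in · R/ΣR = 32.2 × 0.1762 = 5.675 V.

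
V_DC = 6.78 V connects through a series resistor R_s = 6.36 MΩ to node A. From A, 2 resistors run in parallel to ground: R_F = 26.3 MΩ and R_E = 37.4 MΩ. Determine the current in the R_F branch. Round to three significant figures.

Combine the parallel branches: R_p = (1/26.3 + 1/37.4)⁻¹ = 15.44 MΩ.
Node voltage V_A = V_DC · R_p/(R_s + R_p) = 6.78 × 0.7083 = 4.802 V.
Branch current I = V_A/R_F = 4.802/26.3 = 0.1826 µA.

I ≈ 0.183 µA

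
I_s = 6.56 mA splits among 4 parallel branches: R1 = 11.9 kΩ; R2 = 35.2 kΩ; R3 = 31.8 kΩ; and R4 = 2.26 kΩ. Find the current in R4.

I ≈ 4.95 mA

ΣG = 1/11.9 + 1/35.2 + 1/31.8 + 1/2.26 = 0.5864.
R4 takes the fraction G_k/ΣG = 0.4425/0.5864 = 0.7546, so I = 6.56 × 0.7546 = 4.950 mA.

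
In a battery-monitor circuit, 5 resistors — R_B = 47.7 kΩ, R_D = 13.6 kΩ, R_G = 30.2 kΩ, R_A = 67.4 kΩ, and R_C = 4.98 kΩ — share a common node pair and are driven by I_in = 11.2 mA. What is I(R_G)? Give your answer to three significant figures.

Total conductance ΣG = 1/47.7 + 1/13.6 + 1/30.2 + 1/67.4 + 1/4.98 = 0.3432 (units of 1/kΩ).
By the current-divider rule, I = I_in · G_k/ΣG = 11.2 × 0.09647 = 1.080 mA.

I ≈ 1.08 mA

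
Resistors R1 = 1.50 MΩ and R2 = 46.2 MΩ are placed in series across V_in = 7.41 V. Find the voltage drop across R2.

V ≈ 7.18 V

Series total: ΣR = 1.50 + 46.2 = 47.70 MΩ.
Voltage divider: V = V_in · (46.20 / 47.70) = 7.41 × 0.9686 = 7.177 V.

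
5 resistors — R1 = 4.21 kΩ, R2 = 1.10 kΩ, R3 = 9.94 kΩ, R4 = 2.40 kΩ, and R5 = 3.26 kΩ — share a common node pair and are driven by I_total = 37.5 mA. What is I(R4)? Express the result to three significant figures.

Conductances: ΣG = 1/4.21 + 1/1.10 + 1/9.94 + 1/2.40 + 1/3.26 = 1.971 (1/kΩ).
Current divider: I(R4) = I_total · G_k/ΣG = 37.5 × (0.4167/1.971) = 37.5 × 0.2114 = 7.929 mA.

I ≈ 7.93 mA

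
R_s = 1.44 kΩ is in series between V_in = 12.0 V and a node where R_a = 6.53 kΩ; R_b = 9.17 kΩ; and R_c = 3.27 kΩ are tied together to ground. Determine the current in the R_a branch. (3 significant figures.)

Combine the parallel branches: R_p = (1/6.53 + 1/9.17 + 1/3.27)⁻¹ = 1.761 kΩ.
V_A = 12.0 × 1.761/3.201 = 6.601 V.
Branch current I = V_A/R_a = 6.601/6.53 = 1.011 mA.

I ≈ 1.01 mA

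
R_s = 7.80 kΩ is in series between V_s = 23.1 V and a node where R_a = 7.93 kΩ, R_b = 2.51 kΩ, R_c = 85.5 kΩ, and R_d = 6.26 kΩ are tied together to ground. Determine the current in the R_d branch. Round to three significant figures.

I ≈ 0.574 mA

Combine the parallel branches: R_p = (1/7.93 + 1/2.51 + 1/85.5 + 1/6.26)⁻¹ = 1.437 kΩ.
V_A by voltage divider: V_A = 23.1 × 1.437/(7.80 + 1.437) = 3.593 V.
I(R_d) = V_A / R_d = 3.593/6.26 = 0.5740 mA.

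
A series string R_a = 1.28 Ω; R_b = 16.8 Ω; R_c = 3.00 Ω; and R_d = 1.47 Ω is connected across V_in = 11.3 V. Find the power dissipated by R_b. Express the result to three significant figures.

ΣR = 22.55 Ω → I = 11.3/22.55 = 0.5011 A.
P(R_b) = I²·R_b = (0.5011)² × 16.8 = 4.219 W.

P ≈ 4.22 W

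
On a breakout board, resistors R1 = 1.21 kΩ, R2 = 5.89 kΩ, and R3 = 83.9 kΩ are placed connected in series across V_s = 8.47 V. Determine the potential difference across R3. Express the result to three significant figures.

ΣR = 1.21 + 5.89 + 83.9 = 91.00 kΩ.
By the voltage-divider rule, V = 8.47 × 83.90/91.00 = 7.809 V.

V ≈ 7.81 V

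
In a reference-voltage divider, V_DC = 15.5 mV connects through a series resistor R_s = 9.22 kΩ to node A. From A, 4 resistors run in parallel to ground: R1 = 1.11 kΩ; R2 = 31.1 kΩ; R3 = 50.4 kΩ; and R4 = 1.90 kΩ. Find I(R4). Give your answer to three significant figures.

I ≈ 0.557 µA

Equivalent of the parallel group: R_p = 0.6760 kΩ.
Node voltage V_A = V_DC · R_p/(R_s + R_p) = 15.5 × 0.06831 = 1.059 mV.
I(R4) = V_A / R4 = 1.059/1.90 = 0.5573 µA.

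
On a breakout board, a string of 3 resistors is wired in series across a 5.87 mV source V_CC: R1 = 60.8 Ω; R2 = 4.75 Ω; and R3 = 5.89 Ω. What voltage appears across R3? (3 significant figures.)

Series total: ΣR = 60.8 + 4.75 + 5.89 = 71.44 Ω.
Voltage divider: V = V_CC · (5.890 / 71.44) = 5.87 × 0.08245 = 0.4840 mV.

V ≈ 0.484 mV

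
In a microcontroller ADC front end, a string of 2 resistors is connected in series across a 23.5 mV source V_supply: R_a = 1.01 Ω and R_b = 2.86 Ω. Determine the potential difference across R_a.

V ≈ 6.13 mV

ΣR = 1.01 + 2.86 = 3.870 Ω.
Voltage divider: V = V_supply · (1.010 / 3.870) = 23.5 × 0.2610 = 6.133 mV.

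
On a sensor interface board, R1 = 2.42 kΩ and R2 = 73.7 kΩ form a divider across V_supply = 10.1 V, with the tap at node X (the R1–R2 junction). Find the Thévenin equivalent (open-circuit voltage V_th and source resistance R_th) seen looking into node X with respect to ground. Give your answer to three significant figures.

With X open, the divider is unloaded: V_th = 10.1 × 73.7/76.12 = 9.779 V.
With V_supply suppressed (replaced by a short), R_th = R1 ‖ R2 = (2.420 × 73.7)/(2.420 + 73.7) = 2.343 kΩ.

V_th ≈ 9.78 V, R_th ≈ 2.34 kΩ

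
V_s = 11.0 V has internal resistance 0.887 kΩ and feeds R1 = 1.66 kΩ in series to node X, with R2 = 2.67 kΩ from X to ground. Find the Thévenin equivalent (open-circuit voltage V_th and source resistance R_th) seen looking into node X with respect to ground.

V_th ≈ 5.63 V, R_th ≈ 1.30 kΩ

R1' = 0.887 + 1.66 = 2.547 kΩ (source resistance + R1).
V_th is the unloaded tap voltage: V_s · R2/(R1'+R2) = 11.0 × 0.5118 = 5.630 V.
With V_s suppressed (replaced by a short), R_th = R1' ‖ R2 = (2.547 × 2.67)/(2.547 + 2.67) = 1.304 kΩ.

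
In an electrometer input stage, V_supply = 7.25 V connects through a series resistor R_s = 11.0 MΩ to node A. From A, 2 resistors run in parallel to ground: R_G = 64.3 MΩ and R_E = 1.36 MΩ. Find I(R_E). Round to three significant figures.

Combine the parallel branches: R_p = (1/64.3 + 1/1.36)⁻¹ = 1.332 MΩ.
V_A = 7.25 × 1.332/12.33 = 0.7830 V.
I(R_E) = V_A / R_E = 0.7830/1.36 = 0.5757 µA.
(Equivalently: I_total = 0.5879 µA, then current-divider fraction G_k/ΣG = 0.9793.)

I ≈ 0.576 µA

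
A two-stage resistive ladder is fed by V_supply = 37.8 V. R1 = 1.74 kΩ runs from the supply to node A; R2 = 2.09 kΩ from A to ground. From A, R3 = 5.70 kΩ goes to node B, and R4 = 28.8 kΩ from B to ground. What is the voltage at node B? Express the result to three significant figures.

The second stage (R3 + R4 = 34.50 kΩ) loads node A in parallel with R2.
Effective lower resistance at A: R2 ‖ 34.50 = 1.971 kΩ.
V_A = 37.8 × 1.971/(1.74 + 1.971) = 20.07 V.
Stage 2 is unloaded, so V_B = V_A · R4/(R3+R4) = 20.07 × 28.8/34.50 = 16.76 V.

V_B ≈ 16.8 V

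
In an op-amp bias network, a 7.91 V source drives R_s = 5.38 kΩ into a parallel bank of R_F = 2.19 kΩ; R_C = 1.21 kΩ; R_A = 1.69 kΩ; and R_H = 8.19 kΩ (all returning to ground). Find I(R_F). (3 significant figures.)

I ≈ 0.308 mA

Equivalent of the parallel group: R_p = 0.5008 kΩ.
Node voltage V_A = V_s · R_p/(R_s + R_p) = 7.91 × 0.08516 = 0.6736 V.
Branch current I = V_A/R_F = 0.6736/2.19 = 0.3076 mA.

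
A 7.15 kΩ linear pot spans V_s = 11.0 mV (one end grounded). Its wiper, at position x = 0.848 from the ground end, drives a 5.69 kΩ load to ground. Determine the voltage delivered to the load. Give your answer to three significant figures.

Split the track: R_lower = x·R_p = 6.063 kΩ, R_upper = (1−x)·R_p = 1.087 kΩ.
Lower segment in parallel with the load: 6.063 ‖ 5.69 = 2.935 kΩ.
Then V_out = V_s · 2.935/(1.087 + 2.935) = 8.028 mV.
(Unloaded: V_out = x·V_s = 9.33 mV.)

V_out ≈ 8.03 mV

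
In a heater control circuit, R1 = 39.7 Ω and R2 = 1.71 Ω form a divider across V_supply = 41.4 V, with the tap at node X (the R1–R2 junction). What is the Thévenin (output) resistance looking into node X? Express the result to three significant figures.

Looking into X with the source shorted: R_th = R1·R2/(R1+R2) = 39.70 × 1.71/41.41 = 1.639 Ω.

R_th ≈ 1.64 Ω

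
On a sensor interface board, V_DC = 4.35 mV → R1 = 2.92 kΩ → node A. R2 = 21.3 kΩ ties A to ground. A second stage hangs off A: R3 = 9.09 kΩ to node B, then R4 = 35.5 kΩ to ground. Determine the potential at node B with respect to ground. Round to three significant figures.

Looking into the second stage from A: R3 + R4 = 44.59 kΩ appears in parallel with R2.
R2 ‖ (R3+R4) = 14.41 kΩ.
V_A = 4.35 × 14.41/(2.92 + 14.41) = 3.617 mV.
V_B = V_A × 0.7961 = 2.880 mV.

V_B ≈ 2.88 mV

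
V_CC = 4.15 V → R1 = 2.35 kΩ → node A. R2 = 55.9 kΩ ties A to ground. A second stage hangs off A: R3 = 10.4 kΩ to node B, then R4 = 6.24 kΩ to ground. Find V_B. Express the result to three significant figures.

V_B ≈ 1.32 V

Looking into the second stage from A: R3 + R4 = 16.64 kΩ appears in parallel with R2.
R2 ‖ (R3+R4) = 12.82 kΩ.
First divider: V_A = V_CC · 12.82/(2.35 + 12.82) = 3.507 V.
V_B = V_A × 0.3750 = 1.315 V.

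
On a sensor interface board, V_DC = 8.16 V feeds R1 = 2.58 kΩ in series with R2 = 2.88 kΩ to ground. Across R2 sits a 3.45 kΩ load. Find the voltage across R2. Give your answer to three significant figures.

The load sits in parallel with R2, giving an effective lower resistance R2' = R2·R_L/(R2+R_L) = 1.570 kΩ.
Then V_out = V_DC · R2'/(R1 + R2') = 8.16 × 1.570/4.150 = 3.087 V.

V_out ≈ 3.09 V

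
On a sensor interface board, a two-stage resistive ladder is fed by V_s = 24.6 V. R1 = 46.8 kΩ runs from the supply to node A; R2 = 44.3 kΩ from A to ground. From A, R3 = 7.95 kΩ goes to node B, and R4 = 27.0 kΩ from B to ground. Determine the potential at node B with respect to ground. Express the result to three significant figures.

Node A sees R2 in parallel with the series input of stage 2, R3 + R4 = 34.95 kΩ.
Effective lower resistance at A: R2 ‖ 34.95 = 19.54 kΩ.
So V_A = 24.6 × 0.2945 = 7.245 V.
Then the unloaded second divider: V_B = V_A × R4/(R3+R4) = 7.245 × 0.7725 = 5.597 V.

V_B ≈ 5.60 V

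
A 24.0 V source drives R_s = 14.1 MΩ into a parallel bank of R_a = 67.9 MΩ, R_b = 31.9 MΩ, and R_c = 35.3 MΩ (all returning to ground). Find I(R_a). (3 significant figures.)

Equivalent of the parallel group: R_p = 13.44 MΩ.
Node voltage V_A = V_s · R_p/(R_s + R_p) = 24.0 × 0.4880 = 11.71 V.
I(R_a) = V_A / R_a = 11.71/67.9 = 0.1725 µA.
(Equivalently: I_total = 0.8715 µA, then current-divider fraction G_k/ΣG = 0.1979.)

I ≈ 0.172 µA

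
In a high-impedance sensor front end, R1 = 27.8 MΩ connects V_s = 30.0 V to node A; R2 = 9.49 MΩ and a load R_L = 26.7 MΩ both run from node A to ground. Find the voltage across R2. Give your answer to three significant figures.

The load sits in parallel with R2, giving an effective lower resistance R2' = R2·R_L/(R2+R_L) = 7.001 MΩ.
Voltage divider with the loaded lower leg: V_out = 30.0 × 7.001/(27.8 + 7.001) = 30.0 × 0.2012 = 6.035 V.

V_out ≈ 6.04 V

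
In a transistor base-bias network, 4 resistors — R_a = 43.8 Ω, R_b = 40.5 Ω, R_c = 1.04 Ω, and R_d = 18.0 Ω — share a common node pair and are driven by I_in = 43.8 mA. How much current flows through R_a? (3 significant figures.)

Conductances: ΣG = 1/43.8 + 1/40.5 + 1/1.04 + 1/18.0 = 1.065 (1/Ω).
R_a takes the fraction G_k/ΣG = 0.02283/1.065 = 0.02145, so I = 43.8 × 0.02145 = 0.9393 mA.

I ≈ 0.939 mA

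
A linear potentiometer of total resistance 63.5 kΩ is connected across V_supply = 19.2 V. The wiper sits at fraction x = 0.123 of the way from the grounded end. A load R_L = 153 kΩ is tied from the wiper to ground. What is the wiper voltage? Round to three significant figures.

Lower segment x·R_p = 7.811 kΩ; upper segment (1−x)·R_p = 55.69 kΩ.
Lower segment in parallel with the load: 7.811 ‖ 153 = 7.431 kΩ.
Loaded-divider output: V_out = 19.2 × 0.1177 = 2.260 V.
(Unloaded: V_out = x·V_supply = 2.36 V.)

V_out ≈ 2.26 V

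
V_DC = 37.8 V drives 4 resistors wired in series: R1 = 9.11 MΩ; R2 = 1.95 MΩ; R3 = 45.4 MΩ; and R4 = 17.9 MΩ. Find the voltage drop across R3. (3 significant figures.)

ΣR = 9.11 + 1.95 + 45.4 + 17.9 = 74.36 MΩ.
V = V_DC · R/ΣR = 37.8 × 0.6105 = 23.08 V.

V ≈ 23.1 V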